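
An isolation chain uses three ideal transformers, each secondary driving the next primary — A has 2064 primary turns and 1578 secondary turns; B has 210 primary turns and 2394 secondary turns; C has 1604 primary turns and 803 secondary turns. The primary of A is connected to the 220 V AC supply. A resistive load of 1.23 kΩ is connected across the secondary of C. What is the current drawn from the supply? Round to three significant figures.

Secondary of A: V = 220.00 × 1578/2064 = 168.20 V.
Secondary of B: V = 168.20 × 2394/210 = 1917.5 V.
Secondary of C: V = 1917.5 × 803/1604 = 959.92 V.
I_load = 959.92/1230 = 0.78042 A, so P_out = 959.92 × 0.78042 = 749.15 W.
All ideal ⇒ P_in = P_out, so I_supply = 749.15/220 = 3.41 A.

I_supply ≈ 3.41 A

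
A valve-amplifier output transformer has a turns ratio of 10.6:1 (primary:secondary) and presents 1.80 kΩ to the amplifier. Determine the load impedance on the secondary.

Z_s = Z_p/(N_p/N_s)² = 1800/10.6² = 16.0 Ω.

Z_s ≈ 16.0 Ω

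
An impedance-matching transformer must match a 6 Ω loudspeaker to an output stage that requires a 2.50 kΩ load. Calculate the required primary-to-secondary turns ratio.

Z_p/Z_s = (N_p/N_s)², so N_p/N_s = √(2500/6) = √417 = 20.4.

N_p/N_s ≈ 20.4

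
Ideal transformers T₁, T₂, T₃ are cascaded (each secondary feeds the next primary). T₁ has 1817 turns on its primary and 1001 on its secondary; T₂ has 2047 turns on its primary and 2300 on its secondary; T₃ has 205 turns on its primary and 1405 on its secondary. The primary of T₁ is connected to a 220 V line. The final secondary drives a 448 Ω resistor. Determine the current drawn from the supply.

Secondary of T₁: V = 220.00 × 1001/1817 = 121.20 V.
Secondary of T₂: V = 121.20 × 2300/2047 = 136.18 V.
Secondary of T₃: V = 136.18 × 1405/205 = 933.33 V.
I_load = 933.33/448 = 2.0833 A, so P_out = 933.33 × 2.0833 = 1944.4 W.
All ideal ⇒ P_in = P_out, so I_supply = 1944.4/220 = 8.84 A.

I_supply ≈ 8.84 A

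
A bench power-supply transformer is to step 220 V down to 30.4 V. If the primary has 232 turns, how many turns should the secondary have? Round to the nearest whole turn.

N_s = 32 turns

N_s/N_p = V_s/V_p, so N_s = 232 × 30.4/220 = 32.1 ≈ 32 turns.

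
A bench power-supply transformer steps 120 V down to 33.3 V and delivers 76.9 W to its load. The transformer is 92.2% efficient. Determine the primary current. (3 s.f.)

P_in = P_out/η = 76.9/0.922 = 83.406 W.
I_p = P_in/V_p = 83.406/120 = 0.695 A.

I_p ≈ 0.695 A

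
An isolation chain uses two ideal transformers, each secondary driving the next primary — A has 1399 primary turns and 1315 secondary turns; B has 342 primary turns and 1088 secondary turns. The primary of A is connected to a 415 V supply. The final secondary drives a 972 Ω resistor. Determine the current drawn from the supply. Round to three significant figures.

I_supply ≈ 3.82 A

Secondary of A: V = 415.00 × 1315/1399 = 390.08 V.
Secondary of B: V = 390.08 × 1088/342 = 1241.0 V.
I_load = 1241.0/972 = 1.2767 A, so P_out = 1241.0 × 1.2767 = 1584.4 W.
All ideal ⇒ P_in = P_out, so I_supply = 1584.4/415 = 3.82 A.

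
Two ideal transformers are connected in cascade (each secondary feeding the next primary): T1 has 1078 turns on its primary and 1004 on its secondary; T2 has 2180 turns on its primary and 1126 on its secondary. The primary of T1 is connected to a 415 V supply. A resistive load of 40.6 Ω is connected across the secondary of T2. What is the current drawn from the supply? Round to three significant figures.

I_supply ≈ 2.37 A

After T1: V = 415.00 × 1004/1078 = 386.51 V.
After T2: V = 386.51 × 1126/2180 = 199.64 V.
I_load = 199.64/40.6 = 4.9172 A, so P_out = 199.64 × 4.9172 = 981.67 W.
All ideal ⇒ P_in = P_out, so I_supply = 981.67/415 = 2.37 A.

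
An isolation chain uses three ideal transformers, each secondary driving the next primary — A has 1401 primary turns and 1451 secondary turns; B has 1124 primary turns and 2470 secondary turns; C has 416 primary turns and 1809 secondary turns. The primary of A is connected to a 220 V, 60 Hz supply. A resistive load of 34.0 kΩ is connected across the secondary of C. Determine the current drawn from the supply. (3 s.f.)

Secondary of A: V = 220.00 × 1451/1401 = 227.85 V.
Secondary of B: V = 227.85 × 2470/1124 = 500.71 V.
Secondary of C: V = 500.71 × 1809/416 = 2177.3 V.
I_load = 2177.3/34000 = 0.064040 A, so P_out = 2177.3 × 0.064040 = 139.44 W.
All ideal ⇒ P_in = P_out, so I_supply = 139.44/220 = 0.634 A.

I_supply ≈ 0.634 A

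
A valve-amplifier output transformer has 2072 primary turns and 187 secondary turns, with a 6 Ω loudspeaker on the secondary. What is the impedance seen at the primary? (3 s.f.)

Z_p = (N_p/N_s)² × Z_s = (2072/187)² × 6 = 737 Ω.

Z_p ≈ 737 Ω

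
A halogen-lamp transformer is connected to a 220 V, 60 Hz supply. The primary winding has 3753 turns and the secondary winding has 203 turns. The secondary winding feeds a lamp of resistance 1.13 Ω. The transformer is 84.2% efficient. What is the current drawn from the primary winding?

V_s = 220 × 203/3753 = 11.900 V.
I_s = V_s/R = 11.900/1.13 = 10.531 A.
P_out = V_s I_s = 11.900 × 10.531 = 125.31 W.
P_in = P_out/η = 125.31/0.842 = 148.83 W.
I_p = P_in/V_p = 148.83/220 = 0.676 A.

I_p ≈ 0.676 A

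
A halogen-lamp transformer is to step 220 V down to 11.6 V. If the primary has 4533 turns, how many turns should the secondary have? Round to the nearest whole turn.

N_s = 239 turns

N_s/N_p = V_s/V_p, so N_s = 4533 × 11.6/220 = 239.0 ≈ 239 turns.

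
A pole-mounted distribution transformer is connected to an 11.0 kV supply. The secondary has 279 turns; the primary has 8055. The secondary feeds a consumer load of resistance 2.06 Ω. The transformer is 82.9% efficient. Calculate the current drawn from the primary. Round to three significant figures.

V_s = 11000 × 279/8055 = 381.01 V.
I_s = V_s/R = 381.01/2.06 = 184.95 A.
P_out = V_s I_s = 381.01 × 184.95 = 70469 W.
P_in = P_out/η = 70469/0.829 = 85004 W.
I_p = P_in/V_p = 85004/11000 = 7.73 A.

I_p ≈ 7.73 A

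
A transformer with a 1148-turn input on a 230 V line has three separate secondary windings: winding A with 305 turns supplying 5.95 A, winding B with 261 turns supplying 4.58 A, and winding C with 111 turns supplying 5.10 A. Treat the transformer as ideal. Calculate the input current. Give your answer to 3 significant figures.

I_in ≈ 3.12 A

V_A = 230 × 305/1148 = 61.106 V; V_B = 230 × 261/1148 = 52.291 V; V_C = 230 × 111/1148 = 22.239 V.
P_out = V_A I_A + V_B I_B + V_C I_C = 61.106×5.95 + 52.291×4.58 + 22.239×5.10 = 363.58 + 239.49 + 113.42 = 716.49 W.
Ideal ⇒ P_in = P_out, so I_in = P_out/V_in = 716.49/230 = 3.12 A.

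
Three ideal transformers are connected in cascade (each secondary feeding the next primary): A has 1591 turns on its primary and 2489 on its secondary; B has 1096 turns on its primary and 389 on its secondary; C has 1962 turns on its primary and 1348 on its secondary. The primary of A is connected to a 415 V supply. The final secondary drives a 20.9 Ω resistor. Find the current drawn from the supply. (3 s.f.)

I_supply ≈ 2.89 A

After A: V = 415.00 × 2489/1591 = 649.24 V.
After B: V = 649.24 × 389/1096 = 230.43 V.
After C: V = 230.43 × 1348/1962 = 158.32 V.
I_load = 158.32/20.9 = 7.5751 A, so P_out = 158.32 × 7.5751 = 1199.3 W.
All ideal ⇒ P_in = P_out, so I_supply = 1199.3/415 = 2.89 A.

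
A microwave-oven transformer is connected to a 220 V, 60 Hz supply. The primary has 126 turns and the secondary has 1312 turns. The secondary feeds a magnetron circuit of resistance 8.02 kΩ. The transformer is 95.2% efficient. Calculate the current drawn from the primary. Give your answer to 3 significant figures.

V_s = 220 × 1312/126 = 2290.8 V.
I_s = V_s/R = 2290.8/8020 = 0.28564 A.
P_out = V_s I_s = 2290.8 × 0.28564 = 654.33 W.
P_in = P_out/η = 654.33/0.952 = 687.32 W.
I_p = P_in/V_p = 687.32/220 = 3.12 A.

I_p ≈ 3.12 A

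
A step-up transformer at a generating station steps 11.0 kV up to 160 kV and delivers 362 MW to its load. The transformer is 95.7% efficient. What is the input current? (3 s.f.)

P_in = P_out/η = 3.62×10^8/0.957 = 3.7827×10^8 W.
I_in = P_in/V_in = 3.7827×10^8/11000 = 34400 A.

I_in ≈ 34400 A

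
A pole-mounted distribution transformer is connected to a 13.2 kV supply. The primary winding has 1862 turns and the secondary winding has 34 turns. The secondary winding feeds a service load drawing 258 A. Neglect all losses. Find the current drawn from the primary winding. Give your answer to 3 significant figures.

I_p ≈ 4.71 A

For an ideal transformer I_p N_p = I_s N_s, so I_p = 258 × 34/1862 = 4.71 A.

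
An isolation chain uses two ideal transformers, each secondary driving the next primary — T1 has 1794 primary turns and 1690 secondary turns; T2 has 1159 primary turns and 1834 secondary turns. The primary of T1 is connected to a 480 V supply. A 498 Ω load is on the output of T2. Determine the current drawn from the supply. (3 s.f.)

Secondary of T1: V = 480.00 × 1690/1794 = 452.17 V.
Secondary of T2: V = 452.17 × 1834/1159 = 715.52 V.
I_load = 715.52/498 = 1.4368 A, so P_out = 715.52 × 1.4368 = 1028.0 W.
All ideal ⇒ P_in = P_out, so I_supply = 1028.0/480 = 2.14 A.

I_supply ≈ 2.14 A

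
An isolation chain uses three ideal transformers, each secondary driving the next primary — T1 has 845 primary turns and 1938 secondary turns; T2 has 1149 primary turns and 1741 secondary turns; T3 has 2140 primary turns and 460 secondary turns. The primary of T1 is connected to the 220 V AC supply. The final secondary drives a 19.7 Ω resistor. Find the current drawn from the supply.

After T1: V = 220.00 × 1938/845 = 504.57 V.
After T2: V = 504.57 × 1741/1149 = 764.54 V.
After T3: V = 764.54 × 460/2140 = 164.34 V.
I_load = 164.34/19.7 = 8.3421 A, so P_out = 164.34 × 8.3421 = 1370.9 W.
All ideal ⇒ P_in = P_out, so I_supply = 1370.9/220 = 6.23 A.

I_supply ≈ 6.23 A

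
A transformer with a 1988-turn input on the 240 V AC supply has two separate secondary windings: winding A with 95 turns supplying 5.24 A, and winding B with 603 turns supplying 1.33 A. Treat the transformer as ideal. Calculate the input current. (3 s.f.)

I_in ≈ 0.654 A

V_A = 240 × 95/1988 = 11.469 V; V_B = 240 × 603/1988 = 72.797 V.
P_out = V_A I_A + V_B I_B = 11.469×5.24 + 72.797×1.33 = 60.097 + 96.820 = 156.92 W.
Ideal ⇒ P_in = P_out, so I_in = P_out/V_in = 156.92/240 = 0.654 A.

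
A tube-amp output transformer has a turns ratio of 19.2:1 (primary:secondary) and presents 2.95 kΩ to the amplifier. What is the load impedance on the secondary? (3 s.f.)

Z_s ≈ 8.00 Ω

Z_s = Z_p/(N_p/N_s)² = 2950/19.2² = 8.00 Ω.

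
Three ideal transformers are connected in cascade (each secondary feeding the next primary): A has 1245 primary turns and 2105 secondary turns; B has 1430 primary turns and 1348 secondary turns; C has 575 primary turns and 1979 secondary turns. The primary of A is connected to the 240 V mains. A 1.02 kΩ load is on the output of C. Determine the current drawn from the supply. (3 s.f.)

I_supply ≈ 7.08 A

After A: V = 240.00 × 2105/1245 = 405.78 V.
After B: V = 405.78 × 1348/1430 = 382.51 V.
After C: V = 382.51 × 1979/575 = 1316.5 V.
I_load = 1316.5/1020 = 1.2907 A, so P_out = 1316.5 × 1.2907 = 1699.2 W.
All ideal ⇒ P_in = P_out, so I_supply = 1699.2/240 = 7.08 A.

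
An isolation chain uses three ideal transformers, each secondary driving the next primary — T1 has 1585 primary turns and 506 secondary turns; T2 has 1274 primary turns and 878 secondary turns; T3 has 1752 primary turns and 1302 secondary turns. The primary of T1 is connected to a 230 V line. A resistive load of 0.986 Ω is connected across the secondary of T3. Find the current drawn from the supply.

After T1: V = 230.00 × 506/1585 = 73.426 V.
After T2: V = 73.426 × 878/1274 = 50.603 V.
After T3: V = 50.603 × 1302/1752 = 37.605 V.
I_load = 37.605/0.986 = 38.139 A, so P_out = 37.605 × 38.139 = 1434.3 W.
All ideal ⇒ P_in = P_out, so I_supply = 1434.3/230 = 6.24 A.

I_supply ≈ 6.24 A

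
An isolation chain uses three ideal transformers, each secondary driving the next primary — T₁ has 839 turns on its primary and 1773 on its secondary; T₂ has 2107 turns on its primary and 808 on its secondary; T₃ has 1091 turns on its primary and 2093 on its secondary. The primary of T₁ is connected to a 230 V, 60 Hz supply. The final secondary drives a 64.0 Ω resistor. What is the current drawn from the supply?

I_supply ≈ 8.69 A

Secondary of T₁: V = 230.00 × 1773/839 = 486.04 V.
Secondary of T₂: V = 486.04 × 808/2107 = 186.39 V.
Secondary of T₃: V = 186.39 × 2093/1091 = 357.57 V.
I_load = 357.57/64.0 = 5.5871 A, so P_out = 357.57 × 5.5871 = 1997.8 W.
All ideal ⇒ P_in = P_out, so I_supply = 1997.8/230 = 8.69 A.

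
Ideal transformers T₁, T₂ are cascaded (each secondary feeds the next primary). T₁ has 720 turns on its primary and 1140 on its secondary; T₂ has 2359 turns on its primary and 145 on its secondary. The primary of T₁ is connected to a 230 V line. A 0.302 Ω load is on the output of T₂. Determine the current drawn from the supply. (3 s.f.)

After T₁: V = 230.00 × 1140/720 = 364.17 V.
After T₂: V = 364.17 × 145/2359 = 22.384 V.
I_load = 22.384/0.302 = 74.120 A, so P_out = 22.384 × 74.120 = 1659.1 W.
All ideal ⇒ P_in = P_out, so I_supply = 1659.1/230 = 7.21 A.

I_supply ≈ 7.21 A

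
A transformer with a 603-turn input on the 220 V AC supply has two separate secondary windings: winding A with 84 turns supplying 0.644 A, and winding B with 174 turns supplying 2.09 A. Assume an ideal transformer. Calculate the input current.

V_A = 220 × 84/603 = 30.647 V; V_B = 220 × 174/603 = 63.483 V.
P_out = V_A I_A + V_B I_B = 30.647×0.644 + 63.483×2.09 = 19.737 + 132.68 = 152.42 W.
Ideal ⇒ P_in = P_out, so I_in = P_out/V_in = 152.42/220 = 0.693 A.

I_in ≈ 0.693 A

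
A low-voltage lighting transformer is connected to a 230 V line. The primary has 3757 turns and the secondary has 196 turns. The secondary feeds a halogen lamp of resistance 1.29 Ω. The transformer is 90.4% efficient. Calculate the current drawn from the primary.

I_p ≈ 0.537 A

V_s = 230 × 196/3757 = 11.999 V.
I_s = V_s/R = 11.999/1.29 = 9.3015 A.
P_out = V_s I_s = 11.999 × 9.3015 = 111.61 W.
P_in = P_out/η = 111.61/0.904 = 123.46 W.
I_p = P_in/V_p = 123.46/230 = 0.537 A.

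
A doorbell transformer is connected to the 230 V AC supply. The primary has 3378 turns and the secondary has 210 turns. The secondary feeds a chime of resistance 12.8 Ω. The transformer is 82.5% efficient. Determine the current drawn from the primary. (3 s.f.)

I_p ≈ 0.0842 A

V_s = 230 × 210/3378 = 14.298 V.
I_s = V_s/R = 14.298/12.8 = 1.1171 A.
P_out = V_s I_s = 14.298 × 1.1171 = 15.972 W.
P_in = P_out/η = 15.972/0.825 = 19.360 W.
I_p = P_in/V_p = 19.360/230 = 0.0842 A.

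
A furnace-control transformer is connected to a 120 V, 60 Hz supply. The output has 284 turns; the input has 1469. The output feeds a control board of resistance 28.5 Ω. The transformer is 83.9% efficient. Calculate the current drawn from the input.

I_in ≈ 0.188 A

V_out = 120 × 284/1469 = 23.199 V.
I_out = V_out/R = 23.199/28.5 = 0.81402 A.
P_out = V_out I_out = 23.199 × 0.81402 = 18.885 W.
P_in = P_out/η = 18.885/0.839 = 22.509 W.
I_in = P_in/V_in = 22.509/120 = 0.188 A.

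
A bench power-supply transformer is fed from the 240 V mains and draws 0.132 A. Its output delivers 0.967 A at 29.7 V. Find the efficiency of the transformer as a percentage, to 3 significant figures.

η ≈ 90.7%

P_in = 240 × 0.132 = 31.6800 W.
P_out = 29.7 × 0.967 = 28.7199 W.
η = P_out/P_in = 28.7199/31.6800 = 0.907.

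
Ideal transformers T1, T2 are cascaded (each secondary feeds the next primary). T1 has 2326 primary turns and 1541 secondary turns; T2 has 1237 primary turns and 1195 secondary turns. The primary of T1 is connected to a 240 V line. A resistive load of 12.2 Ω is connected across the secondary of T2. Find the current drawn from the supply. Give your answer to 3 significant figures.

After T1: V = 240.00 × 1541/2326 = 159.00 V.
After T2: V = 159.00 × 1195/1237 = 153.60 V.
I_load = 153.60/12.2 = 12.590 A, so P_out = 153.60 × 12.590 = 1933.9 W.
All ideal ⇒ P_in = P_out, so I_supply = 1933.9/240 = 8.06 A.

I_supply ≈ 8.06 A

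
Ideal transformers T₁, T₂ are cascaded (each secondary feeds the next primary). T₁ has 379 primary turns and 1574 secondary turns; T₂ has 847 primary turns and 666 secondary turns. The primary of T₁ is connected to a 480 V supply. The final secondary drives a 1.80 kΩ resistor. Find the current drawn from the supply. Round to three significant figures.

I_supply ≈ 2.84 A

After T₁: V = 480.00 × 1574/379 = 1993.5 V.
After T₂: V = 1993.5 × 666/847 = 1567.5 V.
I_load = 1567.5/1800 = 0.87081 A, so P_out = 1567.5 × 0.87081 = 1365.0 W.
All ideal ⇒ P_in = P_out, so I_supply = 1365.0/480 = 2.84 A.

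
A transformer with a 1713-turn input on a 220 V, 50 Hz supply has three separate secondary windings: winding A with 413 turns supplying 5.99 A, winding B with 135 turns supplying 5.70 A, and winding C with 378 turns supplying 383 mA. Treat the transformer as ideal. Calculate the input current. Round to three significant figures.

V_A = 220 × 413/1713 = 53.041 V; V_B = 220 × 135/1713 = 17.338 V; V_C = 220 × 378/1713 = 48.546 V.
P_out = V_A I_A + V_B I_B + V_C I_C = 53.041×5.99 + 17.338×5.70 + 48.546×0.383 = 317.72 + 98.827 + 18.593 = 435.14 W.
Ideal ⇒ P_in = P_out, so I_in = P_out/V_in = 435.14/220 = 1.98 A.

I_in ≈ 1.98 A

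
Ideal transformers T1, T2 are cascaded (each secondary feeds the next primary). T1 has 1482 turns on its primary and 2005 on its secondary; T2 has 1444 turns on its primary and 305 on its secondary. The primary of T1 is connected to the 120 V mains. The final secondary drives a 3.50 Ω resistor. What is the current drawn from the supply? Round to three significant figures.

After T1: V = 120.00 × 2005/1482 = 162.35 V.
After T2: V = 162.35 × 305/1444 = 34.291 V.
I_load = 34.291/3.50 = 9.7974 A, so P_out = 34.291 × 9.7974 = 335.96 W.
All ideal ⇒ P_in = P_out, so I_supply = 335.96/120 = 2.80 A.

I_supply ≈ 2.80 A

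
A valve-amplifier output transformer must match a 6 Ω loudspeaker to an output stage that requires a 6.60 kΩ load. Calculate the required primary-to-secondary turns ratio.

Z_p/Z_s = (N_p/N_s)², so N_p/N_s = √(6600/6) = √1100 = 33.2.

N_p/N_s ≈ 33.2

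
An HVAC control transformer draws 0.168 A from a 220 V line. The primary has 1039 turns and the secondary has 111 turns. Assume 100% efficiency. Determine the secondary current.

I_s ≈ 1.57 A

I_s/I_p = N_p/N_s, so I_s = 0.168 × 1039/111 = 1.57 A.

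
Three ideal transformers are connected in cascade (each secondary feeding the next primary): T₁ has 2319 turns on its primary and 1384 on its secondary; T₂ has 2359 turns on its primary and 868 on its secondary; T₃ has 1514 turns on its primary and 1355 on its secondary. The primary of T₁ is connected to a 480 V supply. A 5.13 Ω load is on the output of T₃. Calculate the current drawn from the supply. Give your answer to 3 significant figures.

I_supply ≈ 3.61 A

Secondary of T₁: V = 480.00 × 1384/2319 = 286.47 V.
Secondary of T₂: V = 286.47 × 868/2359 = 105.41 V.
Secondary of T₃: V = 105.41 × 1355/1514 = 94.337 V.
I_load = 94.337/5.13 = 18.389 A, so P_out = 94.337 × 18.389 = 1734.8 W.
All ideal ⇒ P_in = P_out, so I_supply = 1734.8/480 = 3.61 A.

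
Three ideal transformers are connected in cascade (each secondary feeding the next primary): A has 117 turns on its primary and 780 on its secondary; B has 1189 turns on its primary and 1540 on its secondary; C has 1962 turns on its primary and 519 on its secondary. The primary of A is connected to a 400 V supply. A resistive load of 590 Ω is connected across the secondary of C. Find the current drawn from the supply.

After A: V = 400.00 × 780/117 = 2666.7 V.
After B: V = 2666.7 × 1540/1189 = 3453.9 V.
After C: V = 3453.9 × 519/1962 = 913.64 V.
I_load = 913.64/590 = 1.5485 A, so P_out = 913.64 × 1.5485 = 1414.8 W.
All ideal ⇒ P_in = P_out, so I_supply = 1414.8/400 = 3.54 A.

I_supply ≈ 3.54 A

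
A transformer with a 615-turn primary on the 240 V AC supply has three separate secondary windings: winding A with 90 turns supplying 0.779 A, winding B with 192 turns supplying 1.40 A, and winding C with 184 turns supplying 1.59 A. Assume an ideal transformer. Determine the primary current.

V_A = 240 × 90/615 = 35.122 V; V_B = 240 × 192/615 = 74.927 V; V_C = 240 × 184/615 = 71.805 V.
P_out = V_A I_A + V_B I_B + V_C I_C = 35.122×0.779 + 74.927×1.40 + 71.805×1.59 = 27.360 + 104.90 + 114.17 = 246.43 W.
Ideal ⇒ P_in = P_out, so I_p = P_out/V_p = 246.43/240 = 1.03 A.

I_p ≈ 1.03 A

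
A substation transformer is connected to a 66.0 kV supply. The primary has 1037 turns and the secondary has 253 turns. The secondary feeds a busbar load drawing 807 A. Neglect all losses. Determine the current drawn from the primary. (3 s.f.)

I_p ≈ 197 A

For an ideal transformer I_p N_p = I_s N_s, so I_p = 807 × 253/1037 = 197 A.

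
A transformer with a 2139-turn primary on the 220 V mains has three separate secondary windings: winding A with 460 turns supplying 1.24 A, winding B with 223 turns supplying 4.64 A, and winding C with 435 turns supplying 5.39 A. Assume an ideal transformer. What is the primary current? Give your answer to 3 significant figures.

V_A = 220 × 460/2139 = 47.312 V; V_B = 220 × 223/2139 = 22.936 V; V_C = 220 × 435/2139 = 44.741 V.
P_out = V_A I_A + V_B I_B + V_C I_C = 47.312×1.24 + 22.936×4.64 + 44.741×5.39 = 58.667 + 106.42 + 241.15 = 406.24 W.
Ideal ⇒ P_in = P_out, so I_p = P_out/V_p = 406.24/220 = 1.85 A.

I_p ≈ 1.85 A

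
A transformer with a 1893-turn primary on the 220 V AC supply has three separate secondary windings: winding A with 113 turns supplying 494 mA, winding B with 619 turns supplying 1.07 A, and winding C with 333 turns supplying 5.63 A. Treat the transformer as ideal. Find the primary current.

I_p ≈ 1.37 A

V_A = 220 × 113/1893 = 13.133 V; V_B = 220 × 619/1893 = 71.939 V; V_C = 220 × 333/1893 = 38.700 V.
P_out = V_A I_A + V_B I_B + V_C I_C = 13.133×0.494 + 71.939×1.07 + 38.700×5.63 = 6.4875 + 76.974 + 217.88 = 301.35 W.
Ideal ⇒ P_in = P_out, so I_p = P_out/V_p = 301.35/220 = 1.37 A.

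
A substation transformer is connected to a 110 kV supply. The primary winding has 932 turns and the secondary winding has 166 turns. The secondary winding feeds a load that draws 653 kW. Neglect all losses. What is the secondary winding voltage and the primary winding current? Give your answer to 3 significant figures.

V_s ≈ 19600 V, I_p ≈ 5.94 A

V_s = V_p × N_s/N_p = 110000 × 166/932 = 19592 V.
I_s = P/V_s = 653000/19592 = 33.329 A.
I_p = I_s × N_s/N_p = 33.329 × 166/932 = 5.94 A.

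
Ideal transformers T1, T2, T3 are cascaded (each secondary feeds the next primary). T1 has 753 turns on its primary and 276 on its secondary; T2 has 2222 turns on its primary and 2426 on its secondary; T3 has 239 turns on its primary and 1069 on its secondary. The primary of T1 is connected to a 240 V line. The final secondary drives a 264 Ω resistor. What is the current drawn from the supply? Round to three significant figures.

I_supply ≈ 2.91 A

After T1: V = 240.00 × 276/753 = 87.968 V.
After T2: V = 87.968 × 2426/2222 = 96.044 V.
After T3: V = 96.044 × 1069/239 = 429.59 V.
I_load = 429.59/264 = 1.6272 A, so P_out = 429.59 × 1.6272 = 699.04 W.
All ideal ⇒ P_in = P_out, so I_supply = 699.04/240 = 2.91 A.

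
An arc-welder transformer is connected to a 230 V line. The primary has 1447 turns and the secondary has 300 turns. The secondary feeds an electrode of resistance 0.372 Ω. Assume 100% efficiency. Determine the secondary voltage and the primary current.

V_s ≈ 47.7 V, I_p ≈ 26.6 A

V_s = V_p × N_s/N_p = 230 × 300/1447 = 47.685 V.
I_s = V_s/R = 47.685/0.372 = 128.19 A.
I_p = I_s × N_s/N_p = 128.19 × 300/1447 = 26.6 A.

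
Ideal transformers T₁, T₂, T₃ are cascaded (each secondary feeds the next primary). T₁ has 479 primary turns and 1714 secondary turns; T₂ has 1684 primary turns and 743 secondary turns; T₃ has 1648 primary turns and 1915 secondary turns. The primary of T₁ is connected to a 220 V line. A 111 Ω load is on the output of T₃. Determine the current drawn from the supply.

Secondary of T₁: V = 220.00 × 1714/479 = 787.22 V.
Secondary of T₂: V = 787.22 × 743/1684 = 347.33 V.
Secondary of T₃: V = 347.33 × 1915/1648 = 403.60 V.
I_load = 403.60/111 = 3.6361 A, so P_out = 403.60 × 3.6361 = 1467.5 W.
All ideal ⇒ P_in = P_out, so I_supply = 1467.5/220 = 6.67 A.

I_supply ≈ 6.67 A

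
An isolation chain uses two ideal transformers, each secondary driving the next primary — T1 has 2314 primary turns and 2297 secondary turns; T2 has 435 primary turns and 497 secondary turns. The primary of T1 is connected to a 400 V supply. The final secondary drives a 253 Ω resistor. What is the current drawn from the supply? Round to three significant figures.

After T1: V = 400.00 × 2297/2314 = 397.06 V.
After T2: V = 397.06 × 497/435 = 453.65 V.
I_load = 453.65/253 = 1.7931 A, so P_out = 453.65 × 1.7931 = 813.45 W.
All ideal ⇒ P_in = P_out, so I_supply = 813.45/400 = 2.03 A.

I_supply ≈ 2.03 A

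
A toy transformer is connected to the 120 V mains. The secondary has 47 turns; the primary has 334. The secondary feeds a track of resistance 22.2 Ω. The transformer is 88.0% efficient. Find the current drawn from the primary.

I_p ≈ 0.122 A

V_s = 120 × 47/334 = 16.886 V.
I_s = V_s/R = 16.886/22.2 = 0.76064 A.
P_out = V_s I_s = 16.886 × 0.76064 = 12.844 W.
P_in = P_out/η = 12.844/0.880 = 14.596 W.
I_p = P_in/V_p = 14.596/120 = 0.122 A.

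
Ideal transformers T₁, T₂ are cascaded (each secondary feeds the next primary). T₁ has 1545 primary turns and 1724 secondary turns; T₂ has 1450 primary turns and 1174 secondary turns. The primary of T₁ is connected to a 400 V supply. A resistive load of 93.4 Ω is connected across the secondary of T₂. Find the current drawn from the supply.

I_supply ≈ 3.50 A

After T₁: V = 400.00 × 1724/1545 = 446.34 V.
After T₂: V = 446.34 × 1174/1450 = 361.38 V.
I_load = 361.38/93.4 = 3.8692 A, so P_out = 361.38 × 3.8692 = 1398.3 W.
All ideal ⇒ P_in = P_out, so I_supply = 1398.3/400 = 3.50 A.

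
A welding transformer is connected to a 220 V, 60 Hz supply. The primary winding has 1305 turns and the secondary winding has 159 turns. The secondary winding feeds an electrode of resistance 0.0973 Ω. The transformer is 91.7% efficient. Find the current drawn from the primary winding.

V_s = 220 × 159/1305 = 26.805 V.
I_s = V_s/R = 26.805/0.0973 = 275.48 A.
P_out = V_s I_s = 26.805 × 275.48 = 7384.2 W.
P_in = P_out/η = 7384.2/0.917 = 8052.6 W.
I_p = P_in/V_p = 8052.6/220 = 36.6 A.

I_p ≈ 36.6 A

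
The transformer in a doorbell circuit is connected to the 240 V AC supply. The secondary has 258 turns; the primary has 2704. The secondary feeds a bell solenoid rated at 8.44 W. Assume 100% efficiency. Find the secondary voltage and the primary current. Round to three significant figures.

V_s = V_p × N_s/N_p = 240 × 258/2704 = 22.899 V.
I_s = P/V_s = 8.44/22.899 = 0.36857 A.
I_p = I_s × N_s/N_p = 0.36857 × 258/2704 = 0.0352 A.

V_s ≈ 22.9 V, I_p ≈ 0.0352 A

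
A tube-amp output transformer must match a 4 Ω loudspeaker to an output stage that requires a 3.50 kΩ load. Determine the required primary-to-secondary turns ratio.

N_p/N_s ≈ 29.6

Z_p/Z_s = (N_p/N_s)², so N_p/N_s = √(3500/4) = √875 = 29.6.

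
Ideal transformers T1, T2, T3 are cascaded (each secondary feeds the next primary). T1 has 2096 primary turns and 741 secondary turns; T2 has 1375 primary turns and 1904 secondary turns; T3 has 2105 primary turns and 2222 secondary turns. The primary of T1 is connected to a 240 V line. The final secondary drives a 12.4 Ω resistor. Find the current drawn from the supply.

After T1: V = 240.00 × 741/2096 = 84.847 V.
After T2: V = 84.847 × 1904/1375 = 117.49 V.
After T3: V = 117.49 × 2222/2105 = 124.02 V.
I_load = 124.02/12.4 = 10.002 A, so P_out = 124.02 × 10.002 = 1240.4 W.
All ideal ⇒ P_in = P_out, so I_supply = 1240.4/240 = 5.17 A.

I_supply ≈ 5.17 A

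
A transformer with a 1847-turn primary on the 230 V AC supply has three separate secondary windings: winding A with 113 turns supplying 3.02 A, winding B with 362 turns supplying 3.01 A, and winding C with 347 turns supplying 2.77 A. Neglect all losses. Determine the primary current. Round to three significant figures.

V_A = 230 × 113/1847 = 14.071 V; V_B = 230 × 362/1847 = 45.079 V; V_C = 230 × 347/1847 = 43.211 V.
P_out = V_A I_A + V_B I_B + V_C I_C = 14.071×3.02 + 45.079×3.01 + 43.211×2.77 = 42.496 + 135.69 + 119.69 = 297.88 W.
Ideal ⇒ P_in = P_out, so I_p = P_out/V_p = 297.88/230 = 1.30 A.

I_p ≈ 1.30 A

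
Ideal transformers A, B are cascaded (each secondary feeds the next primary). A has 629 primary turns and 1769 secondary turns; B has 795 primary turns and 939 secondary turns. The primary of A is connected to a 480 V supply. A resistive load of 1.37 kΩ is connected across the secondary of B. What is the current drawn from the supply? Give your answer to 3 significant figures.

Secondary of A: V = 480.00 × 1769/629 = 1350.0 V.
Secondary of B: V = 1350.0 × 939/795 = 1594.5 V.
I_load = 1594.5/1370 = 1.1638 A, so P_out = 1594.5 × 1.1638 = 1855.7 W.
All ideal ⇒ P_in = P_out, so I_supply = 1855.7/480 = 3.87 A.

I_supply ≈ 3.87 A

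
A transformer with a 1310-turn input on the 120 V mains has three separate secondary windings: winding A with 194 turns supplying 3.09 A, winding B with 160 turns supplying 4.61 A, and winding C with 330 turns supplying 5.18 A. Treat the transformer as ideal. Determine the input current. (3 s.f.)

V_A = 120 × 194/1310 = 17.771 V; V_B = 120 × 160/1310 = 14.656 V; V_C = 120 × 330/1310 = 30.229 V.
P_out = V_A I_A + V_B I_B + V_C I_C = 17.771×3.09 + 14.656×4.61 + 30.229×5.18 = 54.912 + 67.566 + 156.59 = 279.07 W.
Ideal ⇒ P_in = P_out, so I_in = P_out/V_in = 279.07/120 = 2.33 A.

I_in ≈ 2.33 A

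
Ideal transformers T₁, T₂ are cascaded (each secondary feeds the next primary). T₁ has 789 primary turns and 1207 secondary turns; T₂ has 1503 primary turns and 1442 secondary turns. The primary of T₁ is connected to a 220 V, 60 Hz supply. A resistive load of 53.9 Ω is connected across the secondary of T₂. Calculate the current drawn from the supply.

Secondary of T₁: V = 220.00 × 1207/789 = 336.55 V.
Secondary of T₂: V = 336.55 × 1442/1503 = 322.89 V.
I_load = 322.89/53.9 = 5.9906 A, so P_out = 322.89 × 5.9906 = 1934.3 W.
All ideal ⇒ P_in = P_out, so I_supply = 1934.3/220 = 8.79 A.

I_supply ≈ 8.79 A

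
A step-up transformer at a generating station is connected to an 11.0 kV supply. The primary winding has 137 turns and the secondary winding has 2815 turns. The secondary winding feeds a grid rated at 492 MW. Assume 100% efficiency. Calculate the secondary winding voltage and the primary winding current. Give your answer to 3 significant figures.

V_s = V_p × N_s/N_p = 11000 × 2815/137 = 226020 V.
I_s = P/V_s = 4.92×10^8/226020 = 2176.8 A.
I_p = I_s × N_s/N_p = 2176.8 × 2815/137 = 44700 A.

V_s ≈ 226000 V, I_p ≈ 44700 A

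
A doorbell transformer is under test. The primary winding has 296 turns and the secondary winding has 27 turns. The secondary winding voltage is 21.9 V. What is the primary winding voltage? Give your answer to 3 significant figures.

V_p/V_s = N_p/N_s, so V_p = 21.9 × 296/27 = 240 V.

V_p ≈ 240 V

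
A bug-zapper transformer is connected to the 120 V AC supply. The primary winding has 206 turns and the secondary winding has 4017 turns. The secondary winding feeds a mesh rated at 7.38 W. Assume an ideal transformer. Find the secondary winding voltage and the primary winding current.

V_s ≈ 2340 V, I_p ≈ 0.0615 A

V_s = V_p × N_s/N_p = 120 × 4017/206 = 2340.0 V.
I_s = P/V_s = 7.38/2340.0 = 0.0031538 A.
I_p = I_s × N_s/N_p = 0.0031538 × 4017/206 = 0.0615 A.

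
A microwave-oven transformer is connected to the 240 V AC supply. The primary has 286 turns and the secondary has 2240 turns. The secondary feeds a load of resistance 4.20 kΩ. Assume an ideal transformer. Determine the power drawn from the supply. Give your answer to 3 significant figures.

P ≈ 841 W

V_s = V_p × N_s/N_p = 240 × 2240/286 = 1879.7 V.
I_s = V_s/R = 1879.7/4200 = 0.44755 A.
I_p = I_s × N_s/N_p = 0.44755 × 2240/286 = 3.5053 A.
P = V_p I_p = 240 × 3.5053 = 841 W.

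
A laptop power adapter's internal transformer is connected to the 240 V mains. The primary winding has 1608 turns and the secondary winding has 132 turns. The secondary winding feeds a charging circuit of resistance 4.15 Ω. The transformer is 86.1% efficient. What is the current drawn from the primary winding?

I_p ≈ 0.453 A

V_s = 240 × 132/1608 = 19.701 V.
I_s = V_s/R = 19.701/4.15 = 4.7473 A.
P_out = V_s I_s = 19.701 × 4.7473 = 93.530 W.
P_in = P_out/η = 93.530/0.861 = 108.63 W.
I_p = P_in/V_p = 108.63/240 = 0.453 A.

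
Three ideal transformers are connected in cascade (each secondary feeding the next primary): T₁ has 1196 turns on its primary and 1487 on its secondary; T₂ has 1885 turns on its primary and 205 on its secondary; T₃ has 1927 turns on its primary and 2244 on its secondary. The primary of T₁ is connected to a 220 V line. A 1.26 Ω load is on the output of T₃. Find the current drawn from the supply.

Secondary of T₁: V = 220.00 × 1487/1196 = 273.53 V.
Secondary of T₂: V = 273.53 × 205/1885 = 29.747 V.
Secondary of T₃: V = 29.747 × 2244/1927 = 34.641 V.
I_load = 34.641/1.26 = 27.493 A, so P_out = 34.641 × 27.493 = 952.36 W.
All ideal ⇒ P_in = P_out, so I_supply = 952.36/220 = 4.33 A.

I_supply ≈ 4.33 A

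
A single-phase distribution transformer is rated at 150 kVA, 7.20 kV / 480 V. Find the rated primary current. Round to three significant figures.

I_p ≈ 20.8 A

I_p = S/V_p = 150000/7200 = 20.8 A.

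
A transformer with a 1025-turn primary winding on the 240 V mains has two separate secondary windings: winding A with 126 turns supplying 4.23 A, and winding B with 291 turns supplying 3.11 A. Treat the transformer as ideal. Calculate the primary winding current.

V_A = 240 × 126/1025 = 29.502 V; V_B = 240 × 291/1025 = 68.137 V.
P_out = V_A I_A + V_B I_B = 29.502×4.23 + 68.137×3.11 = 124.80 + 211.90 = 336.70 W.
Ideal ⇒ P_in = P_out, so I_p = P_out/V_p = 336.70/240 = 1.40 A.

I_p ≈ 1.40 A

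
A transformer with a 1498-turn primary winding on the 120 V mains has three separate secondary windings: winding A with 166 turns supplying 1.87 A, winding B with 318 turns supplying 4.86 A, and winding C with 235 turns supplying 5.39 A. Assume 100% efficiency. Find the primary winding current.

V_A = 120 × 166/1498 = 13.298 V; V_B = 120 × 318/1498 = 25.474 V; V_C = 120 × 235/1498 = 18.825 V.
P_out = V_A I_A + V_B I_B + V_C I_C = 13.298×1.87 + 25.474×4.86 + 18.825×5.39 = 24.867 + 123.80 + 101.47 = 250.14 W.
Ideal ⇒ P_in = P_out, so I_p = P_out/V_p = 250.14/120 = 2.08 A.

I_p ≈ 2.08 A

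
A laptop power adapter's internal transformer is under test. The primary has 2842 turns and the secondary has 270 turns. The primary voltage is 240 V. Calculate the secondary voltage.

V_s/V_p = N_s/N_p, so V_s = 240 × 270/2842 = 22.8 V.

V_s ≈ 22.8 V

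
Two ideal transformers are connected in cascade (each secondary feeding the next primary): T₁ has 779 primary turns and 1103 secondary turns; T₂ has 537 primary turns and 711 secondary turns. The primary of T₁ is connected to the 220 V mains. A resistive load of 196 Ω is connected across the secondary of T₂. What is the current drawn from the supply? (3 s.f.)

I_supply ≈ 3.94 A

Secondary of T₁: V = 220.00 × 1103/779 = 311.50 V.
Secondary of T₂: V = 311.50 × 711/537 = 412.44 V.
I_load = 412.44/196 = 2.1043 A, so P_out = 412.44 × 2.1043 = 867.87 W.
All ideal ⇒ P_in = P_out, so I_supply = 867.87/220 = 3.94 A.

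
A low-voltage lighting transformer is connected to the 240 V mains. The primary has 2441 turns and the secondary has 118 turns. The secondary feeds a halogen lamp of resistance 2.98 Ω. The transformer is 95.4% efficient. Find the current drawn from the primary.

I_p ≈ 0.197 A

V_s = 240 × 118/2441 = 11.602 V.
I_s = V_s/R = 11.602/2.98 = 3.8932 A.
P_out = V_s I_s = 11.602 × 3.8932 = 45.168 W.
P_in = P_out/η = 45.168/0.954 = 47.346 W.
I_p = P_in/V_p = 47.346/240 = 0.197 A.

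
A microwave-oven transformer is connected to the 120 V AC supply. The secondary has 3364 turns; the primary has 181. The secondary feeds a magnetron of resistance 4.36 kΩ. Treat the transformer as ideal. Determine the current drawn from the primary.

V_s = V_p × N_s/N_p = 120 × 3364/181 = 2230.3 V.
I_s = V_s/R = 2230.3/4360 = 0.51153 A.
For an ideal transformer I_p N_p = I_s N_s, so I_p = 0.51153 × 3364/181 = 9.51 A.

I_p ≈ 9.51 A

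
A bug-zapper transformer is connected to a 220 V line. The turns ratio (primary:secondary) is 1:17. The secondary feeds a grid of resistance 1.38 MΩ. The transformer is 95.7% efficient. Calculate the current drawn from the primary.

V_s = 220 × 17/1 = 3740.0 V.
I_s = V_s/R = 3740.0/(1.38×10^6) = 0.0027101 A.
P_out = V_s I_s = 3740.0 × 0.0027101 = 10.136 W.
P_in = P_out/η = 10.136/0.957 = 10.591 W.
I_p = P_in/V_p = 10.591/220 = 0.0481 A.

I_p ≈ 0.0481 A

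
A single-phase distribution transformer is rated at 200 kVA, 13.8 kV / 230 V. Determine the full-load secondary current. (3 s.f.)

I_s ≈ 870 A

I_s = S/V_s = 200000/230 = 870 A.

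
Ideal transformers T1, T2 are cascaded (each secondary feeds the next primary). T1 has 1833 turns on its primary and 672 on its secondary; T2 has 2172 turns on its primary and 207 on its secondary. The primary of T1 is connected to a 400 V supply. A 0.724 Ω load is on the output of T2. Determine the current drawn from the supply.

Secondary of T1: V = 400.00 × 672/1833 = 146.64 V.
Secondary of T2: V = 146.64 × 207/2172 = 13.976 V.
I_load = 13.976/0.724 = 19.304 A, so P_out = 13.976 × 19.304 = 269.78 W.
All ideal ⇒ P_in = P_out, so I_supply = 269.78/400 = 0.674 A.

I_supply ≈ 0.674 A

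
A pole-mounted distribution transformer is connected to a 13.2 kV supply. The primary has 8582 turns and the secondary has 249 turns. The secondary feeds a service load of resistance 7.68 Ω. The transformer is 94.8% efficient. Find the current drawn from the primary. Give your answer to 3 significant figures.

I_p ≈ 1.53 A

V_s = 13200 × 249/8582 = 382.99 V.
I_s = V_s/R = 382.99/7.68 = 49.868 A.
P_out = V_s I_s = 382.99 × 49.868 = 19099 W.
P_in = P_out/η = 19099/0.948 = 20147 W.
I_p = P_in/V_p = 20147/13200 = 1.53 A.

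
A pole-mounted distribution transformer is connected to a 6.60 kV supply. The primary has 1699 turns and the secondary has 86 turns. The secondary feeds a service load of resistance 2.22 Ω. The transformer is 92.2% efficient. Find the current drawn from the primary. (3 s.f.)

V_s = 6600 × 86/1699 = 334.08 V.
I_s = V_s/R = 334.08/2.22 = 150.49 A.
P_out = V_s I_s = 334.08 × 150.49 = 50274 W.
P_in = P_out/η = 50274/0.922 = 54527 W.
I_p = P_in/V_p = 54527/6600 = 8.26 A.

I_p ≈ 8.26 A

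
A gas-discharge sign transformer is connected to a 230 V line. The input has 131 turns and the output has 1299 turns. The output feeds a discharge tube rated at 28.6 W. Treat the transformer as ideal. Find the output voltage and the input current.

V_out = V_in × N_out/N_in = 230 × 1299/131 = 2280.7 V.
I_out = P/V_out = 28.6/2280.7 = 0.012540 A.
I_in = I_out × N_out/N_in = 0.012540 × 1299/131 = 0.124 A.

V_out ≈ 2280 V, I_in ≈ 0.124 A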